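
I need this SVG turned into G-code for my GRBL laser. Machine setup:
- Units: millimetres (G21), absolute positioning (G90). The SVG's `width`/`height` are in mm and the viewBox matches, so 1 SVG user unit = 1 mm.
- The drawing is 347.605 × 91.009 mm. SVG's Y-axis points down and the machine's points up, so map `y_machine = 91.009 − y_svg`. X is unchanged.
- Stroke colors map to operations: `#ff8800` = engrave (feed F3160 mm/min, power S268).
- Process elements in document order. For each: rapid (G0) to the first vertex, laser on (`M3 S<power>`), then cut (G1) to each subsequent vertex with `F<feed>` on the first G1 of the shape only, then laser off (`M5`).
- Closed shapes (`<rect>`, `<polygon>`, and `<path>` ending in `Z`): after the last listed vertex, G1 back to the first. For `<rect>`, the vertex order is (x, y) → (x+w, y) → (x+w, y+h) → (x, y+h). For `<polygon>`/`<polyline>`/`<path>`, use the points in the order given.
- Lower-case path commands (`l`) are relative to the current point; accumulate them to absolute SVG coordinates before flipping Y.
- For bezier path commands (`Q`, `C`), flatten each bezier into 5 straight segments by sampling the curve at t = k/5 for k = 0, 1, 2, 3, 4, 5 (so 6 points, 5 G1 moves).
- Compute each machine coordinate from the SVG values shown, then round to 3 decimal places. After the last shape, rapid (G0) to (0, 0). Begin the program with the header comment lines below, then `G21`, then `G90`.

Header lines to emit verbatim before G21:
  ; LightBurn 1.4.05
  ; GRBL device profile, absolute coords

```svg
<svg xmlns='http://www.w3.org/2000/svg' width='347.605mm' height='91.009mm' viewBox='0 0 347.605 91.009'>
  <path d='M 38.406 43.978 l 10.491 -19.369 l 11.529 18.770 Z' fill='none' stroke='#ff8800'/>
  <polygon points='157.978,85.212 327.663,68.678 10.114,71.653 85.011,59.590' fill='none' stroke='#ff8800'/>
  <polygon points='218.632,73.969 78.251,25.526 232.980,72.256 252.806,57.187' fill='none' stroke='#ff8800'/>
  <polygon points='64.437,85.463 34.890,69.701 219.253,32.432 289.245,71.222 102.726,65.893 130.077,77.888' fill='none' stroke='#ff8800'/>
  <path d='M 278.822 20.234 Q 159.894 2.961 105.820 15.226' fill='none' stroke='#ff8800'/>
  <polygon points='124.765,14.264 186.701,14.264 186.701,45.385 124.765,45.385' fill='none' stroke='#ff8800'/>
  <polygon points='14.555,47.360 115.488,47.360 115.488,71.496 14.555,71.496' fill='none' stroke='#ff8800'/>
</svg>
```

viewBox `0 0 347.605 91.009` with mm width/height → 1 unit = 1 mm. Flip: y_m = 91.009 − y_svg.

**Shape 1** — `<path>` regular polygon, stroke `#ff8800` → engrave (S268, F3160). Machine vertices: (38.406,47.031) → (48.897,66.400) → (60.426,47.630) → (38.406,47.031). Closed: final G1 returns to the first vertex.

**Shape 2** — `<polygon>` closed polygon, stroke `#ff8800` → engrave (S268, F3160). Machine vertices: (157.978,5.797) → (327.663,22.331) → (10.114,19.356) → (85.011,31.419) → (157.978,5.797). Closed: final G1 returns to the first vertex.

**Shape 3** — `<polygon>` closed polygon, stroke `#ff8800` → engrave (S268, F3160). Machine vertices: (218.632,17.040) → (78.251,65.483) → (232.980,18.753) → (252.806,33.822) → (218.632,17.040). Closed: final G1 returns to the first vertex.

**Shape 4** — `<polygon>` closed polygon, stroke `#ff8800` → engrave (S268, F3160). Machine vertices: (64.437,5.546) → (34.890,21.308) → (219.253,58.577) → (289.245,19.787) → (102.726,25.116) → (130.077,13.121) → (64.437,5.546). Closed: final G1 returns to the first vertex.

**Shape 5** — `<path>` quadratic bezier, stroke `#ff8800` → engrave (S268, F3160). Control points (SVG): P0=(278.822,20.234), P1=(159.894,2.961), P2=(105.820,15.226); sampled at t=k/5. Machine vertices: (278.822,70.775) → (233.845,76.503) → (194.056,79.867) → (159.456,80.869) → (130.044,79.507) → (105.820,75.783). Open path.

**Shape 6** — `<polygon>` rectangle, stroke `#ff8800` → engrave (S268, F3160). Machine vertices: (124.765,76.745) → (186.701,76.745) → (186.701,45.624) → (124.765,45.624) → (124.765,76.745). Closed: final G1 returns to the first vertex.

**Shape 7** — `<polygon>` rectangle, stroke `#ff8800` → engrave (S268, F3160). Machine vertices: (14.555,43.649) → (115.488,43.649) → (115.488,19.513) → (14.555,19.513) → (14.555,43.649). Closed: final G1 returns to the first vertex.

; LightBurn 1.4.05
; GRBL device profile, absolute coords
G21
G90
G0 X38.406 Y47.031
M3 S268
G1 X48.897 Y66.400 F3160
G1 X60.426 Y47.630
G1 X38.406 Y47.031
M5
G0 X157.978 Y5.797
M3 S268
G1 X327.663 Y22.331 F3160
G1 X10.114 Y19.356
G1 X85.011 Y31.419
G1 X157.978 Y5.797
M5
G0 X218.632 Y17.040
M3 S268
G1 X78.251 Y65.483 F3160
G1 X232.980 Y18.753
G1 X252.806 Y33.822
G1 X218.632 Y17.040
M5
G0 X64.437 Y5.546
M3 S268
G1 X34.890 Y21.308 F3160
G1 X219.253 Y58.577
G1 X289.245 Y19.787
G1 X102.726 Y25.116
G1 X130.077 Y13.121
G1 X64.437 Y5.546
M5
G0 X278.822 Y70.775
M3 S268
G1 X233.845 Y76.503 F3160
G1 X194.056 Y79.867
G1 X159.456 Y80.869
G1 X130.044 Y79.507
G1 X105.820 Y75.783
M5
G0 X124.765 Y76.745
M3 S268
G1 X186.701 Y76.745 F3160
G1 X186.701 Y45.624
G1 X124.765 Y45.624
G1 X124.765 Y76.745
M5
G0 X14.555 Y43.649
M3 S268
G1 X115.488 Y43.649 F3160
G1 X115.488 Y19.513
G1 X14.555 Y19.513
G1 X14.555 Y43.649
M5
G0 X0.000 Y0.000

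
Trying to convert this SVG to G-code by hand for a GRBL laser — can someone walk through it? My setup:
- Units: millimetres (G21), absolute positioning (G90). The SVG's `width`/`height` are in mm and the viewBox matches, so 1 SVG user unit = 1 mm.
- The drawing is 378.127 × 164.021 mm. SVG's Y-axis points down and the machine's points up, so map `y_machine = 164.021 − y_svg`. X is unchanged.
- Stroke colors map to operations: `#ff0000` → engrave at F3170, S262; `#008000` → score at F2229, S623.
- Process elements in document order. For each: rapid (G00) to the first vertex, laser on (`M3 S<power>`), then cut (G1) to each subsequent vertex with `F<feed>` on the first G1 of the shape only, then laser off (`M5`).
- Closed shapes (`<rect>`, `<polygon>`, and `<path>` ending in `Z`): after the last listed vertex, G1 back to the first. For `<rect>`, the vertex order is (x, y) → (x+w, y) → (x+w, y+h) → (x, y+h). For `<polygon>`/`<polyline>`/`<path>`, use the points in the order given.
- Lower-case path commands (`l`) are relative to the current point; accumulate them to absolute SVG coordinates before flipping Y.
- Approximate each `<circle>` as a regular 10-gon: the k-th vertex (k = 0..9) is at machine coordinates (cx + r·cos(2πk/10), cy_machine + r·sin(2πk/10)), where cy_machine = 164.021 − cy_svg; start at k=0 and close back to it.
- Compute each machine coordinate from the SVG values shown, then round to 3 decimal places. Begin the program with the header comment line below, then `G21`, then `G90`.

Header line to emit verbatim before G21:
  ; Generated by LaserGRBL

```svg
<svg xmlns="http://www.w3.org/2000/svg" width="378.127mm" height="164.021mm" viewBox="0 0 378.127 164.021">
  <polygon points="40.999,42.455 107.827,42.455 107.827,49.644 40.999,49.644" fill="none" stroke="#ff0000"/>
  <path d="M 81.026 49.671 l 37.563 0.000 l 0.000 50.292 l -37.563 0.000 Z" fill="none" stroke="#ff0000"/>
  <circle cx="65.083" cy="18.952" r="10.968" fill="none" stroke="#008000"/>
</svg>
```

viewBox `0 0 378.127 164.021` with mm width/height → 1 unit = 1 mm. Flip: y_m = 164.021 − y_svg.

**Shape 1** — `<polygon>` rectangle, stroke `#ff0000` → engrave (S262, F3170). Machine vertices: (40.999,121.566) → (107.827,121.566) → (107.827,114.377) → (40.999,114.377) → (40.999,121.566). Closed: final G1 returns to the first vertex.

**Shape 2** — `<path>` rectangle, stroke `#ff0000` → engrave (S262, F3170). Machine vertices: (81.026,114.350) → (118.589,114.350) → (118.589,64.058) → (81.026,64.058) → (81.026,114.350). Closed: final G1 returns to the first vertex.

**Shape 3** — `<circle>` circle, stroke `#008000` → score (S623, F2229). Machine vertices: (76.051,145.069) → (73.956,151.516) → (68.472,155.500) → (61.694,155.500) → (56.210,151.516) → (54.115,145.069) → (56.210,138.622) → (61.694,134.638) → (68.472,134.638) → (73.956,138.622) → (76.051,145.069). Closed: final G1 returns to the first vertex.

; Generated by LaserGRBL
G21
G90
G00 X40.999 Y121.566
M3 S262
G1 X107.827 Y121.566 F3170
G1 X107.827 Y114.377
G1 X40.999 Y114.377
G1 X40.999 Y121.566
M5
G00 X81.026 Y114.350
M3 S262
G1 X118.589 Y114.350 F3170
G1 X118.589 Y64.058
G1 X81.026 Y64.058
G1 X81.026 Y114.350
M5
G00 X76.051 Y145.069
M3 S623
G1 X73.956 Y151.516 F2229
G1 X68.472 Y155.500
G1 X61.694 Y155.500
G1 X56.210 Y151.516
G1 X54.115 Y145.069
G1 X56.210 Y138.622
G1 X61.694 Y134.638
G1 X68.472 Y134.638
G1 X73.956 Y138.622
G1 X76.051 Y145.069
M5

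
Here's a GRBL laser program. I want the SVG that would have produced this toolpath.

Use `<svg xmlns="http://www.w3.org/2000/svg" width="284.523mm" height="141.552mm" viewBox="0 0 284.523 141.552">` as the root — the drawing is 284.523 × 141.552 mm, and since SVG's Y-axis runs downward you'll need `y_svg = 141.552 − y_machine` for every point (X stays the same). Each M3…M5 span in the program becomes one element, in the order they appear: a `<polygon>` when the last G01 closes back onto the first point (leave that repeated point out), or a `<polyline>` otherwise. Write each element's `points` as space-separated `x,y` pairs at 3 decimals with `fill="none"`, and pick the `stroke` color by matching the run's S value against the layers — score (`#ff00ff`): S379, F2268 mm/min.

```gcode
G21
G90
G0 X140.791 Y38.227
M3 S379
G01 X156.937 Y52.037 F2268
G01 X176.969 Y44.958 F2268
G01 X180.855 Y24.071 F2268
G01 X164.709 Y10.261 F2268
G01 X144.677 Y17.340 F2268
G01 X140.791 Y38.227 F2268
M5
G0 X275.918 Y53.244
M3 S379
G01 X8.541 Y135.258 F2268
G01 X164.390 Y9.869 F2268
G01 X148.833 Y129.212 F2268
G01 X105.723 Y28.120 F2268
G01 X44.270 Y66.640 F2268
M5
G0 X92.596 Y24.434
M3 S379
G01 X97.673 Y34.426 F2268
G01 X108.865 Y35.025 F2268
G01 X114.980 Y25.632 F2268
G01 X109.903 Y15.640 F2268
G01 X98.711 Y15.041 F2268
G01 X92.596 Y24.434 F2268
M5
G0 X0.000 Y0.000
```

Machine Y-up, SVG Y-down with viewBox height 141.552, so y_svg = 141.552 − y_machine; X carries over. Every run uses S379, so all elements get stroke `#ff00ff` (score).

Run 1: The run returns to its start, so emit a `<polygon>` with points (Y-flipped): 140.791,103.325 156.937,89.515 176.969,96.594 180.855,117.481 164.709,131.291 144.677,124.212.

Run 2: The run is open, so emit a `<polyline>` with points (Y-flipped): 275.918,88.308 8.541,6.294 164.390,131.683 148.833,12.340 105.723,113.432 44.270,74.912.

Run 3: The run returns to its start, so emit a `<polygon>` with points (Y-flipped): 92.596,117.118 97.673,107.126 108.865,106.527 114.980,115.920 109.903,125.912 98.711,126.511.

<svg xmlns="http://www.w3.org/2000/svg" width="284.523mm" height="141.552mm" viewBox="0 0 284.523 141.552">
  <polygon points="140.791,103.325 156.937,89.515 176.969,96.594 180.855,117.481 164.709,131.291 144.677,124.212" fill="none" stroke="#ff00ff"/>
  <polyline points="275.918,88.308 8.541,6.294 164.390,131.683 148.833,12.340 105.723,113.432 44.270,74.912" fill="none" stroke="#ff00ff"/>
  <polygon points="92.596,117.118 97.673,107.126 108.865,106.527 114.980,115.920 109.903,125.912 98.711,126.511" fill="none" stroke="#ff00ff"/>
</svg>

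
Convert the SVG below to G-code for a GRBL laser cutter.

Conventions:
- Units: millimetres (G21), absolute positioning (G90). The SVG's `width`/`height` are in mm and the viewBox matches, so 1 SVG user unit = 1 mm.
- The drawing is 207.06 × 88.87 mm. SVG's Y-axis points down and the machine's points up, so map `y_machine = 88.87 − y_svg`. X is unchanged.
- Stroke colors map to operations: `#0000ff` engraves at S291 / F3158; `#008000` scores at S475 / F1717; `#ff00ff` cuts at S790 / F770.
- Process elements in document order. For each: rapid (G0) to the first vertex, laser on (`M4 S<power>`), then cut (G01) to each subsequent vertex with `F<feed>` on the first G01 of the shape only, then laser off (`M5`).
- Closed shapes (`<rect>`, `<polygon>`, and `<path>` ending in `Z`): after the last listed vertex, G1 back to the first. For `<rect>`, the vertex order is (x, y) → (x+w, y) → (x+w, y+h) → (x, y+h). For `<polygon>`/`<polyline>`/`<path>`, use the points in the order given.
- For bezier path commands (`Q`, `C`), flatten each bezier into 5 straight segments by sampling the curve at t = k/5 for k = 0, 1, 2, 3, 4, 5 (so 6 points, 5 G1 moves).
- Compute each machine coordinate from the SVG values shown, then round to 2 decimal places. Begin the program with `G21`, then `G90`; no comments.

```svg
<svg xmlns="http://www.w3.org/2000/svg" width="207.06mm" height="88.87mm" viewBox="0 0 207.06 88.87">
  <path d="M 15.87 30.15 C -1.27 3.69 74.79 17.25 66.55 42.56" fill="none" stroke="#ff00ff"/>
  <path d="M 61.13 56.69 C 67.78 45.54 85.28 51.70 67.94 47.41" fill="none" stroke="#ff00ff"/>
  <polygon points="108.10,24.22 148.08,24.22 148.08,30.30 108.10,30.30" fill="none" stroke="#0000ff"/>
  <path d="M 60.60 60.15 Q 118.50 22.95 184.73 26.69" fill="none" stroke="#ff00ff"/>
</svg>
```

G21
G90
G0 X15.87 Y58.72
M4 S790
G01 X15.35 Y70.02 F770
G01 X28.68 Y73.07
G01 X47.33 Y69.23
G01 X62.80 Y59.86
G01 X66.55 Y46.31
M5
G0 X61.13 Y32.18
M4 S790
G01 X66.06 Y37.01 F770
G01 X71.39 Y39.03
G01 X74.95 Y39.55
G01 X74.53 Y39.92
G01 X67.94 Y41.46
M5
G0 X108.10 Y64.65
M4 S291
G01 X148.08 Y64.65 F3158
G01 X148.08 Y58.57
G01 X108.10 Y58.57
G01 X108.10 Y64.65
M5
G0 X60.60 Y28.72
M4 S790
G01 X84.09 Y41.96 F770
G01 X108.25 Y51.93
G01 X133.08 Y58.62
G01 X158.57 Y62.04
G01 X184.73 Y62.18
M5

Since the viewBox matches the mm dimensions, user units are millimetres directly. The only transform is the Y-flip y_m = 88.87 − y_svg.

Shape 1 is a cubic bezier drawn with `<path>`. Its stroke #ff00ff means cut at S790, F770. After flipping Y the toolpath is (15.87,58.72) → (15.35,70.02) → (28.68,73.07) → (47.33,69.23) → (62.80,59.86) → (66.55,46.31).

Shape 2 is a cubic bezier drawn with `<path>`. Its stroke #ff00ff means cut at S790, F770. After flipping Y the toolpath is (61.13,32.18) → (66.06,37.01) → (71.39,39.03) → (74.95,39.55) → (74.53,39.92) → (67.94,41.46).

Shape 3 is a rectangle drawn with `<polygon>`. Its stroke #0000ff means engrave at S291, F3158. After flipping Y the toolpath is (108.10,64.65) → (148.08,64.65) → (148.08,58.57) → (108.10,58.57) → (108.10,64.65), returning to the start.

Shape 4 is a quadratic bezier drawn with `<path>`. Its stroke #ff00ff means cut at S790, F770. After flipping Y the toolpath is (60.60,28.72) → (84.09,41.96) → (108.25,51.93) → (133.08,58.62) → (158.57,62.04) → (184.73,62.18).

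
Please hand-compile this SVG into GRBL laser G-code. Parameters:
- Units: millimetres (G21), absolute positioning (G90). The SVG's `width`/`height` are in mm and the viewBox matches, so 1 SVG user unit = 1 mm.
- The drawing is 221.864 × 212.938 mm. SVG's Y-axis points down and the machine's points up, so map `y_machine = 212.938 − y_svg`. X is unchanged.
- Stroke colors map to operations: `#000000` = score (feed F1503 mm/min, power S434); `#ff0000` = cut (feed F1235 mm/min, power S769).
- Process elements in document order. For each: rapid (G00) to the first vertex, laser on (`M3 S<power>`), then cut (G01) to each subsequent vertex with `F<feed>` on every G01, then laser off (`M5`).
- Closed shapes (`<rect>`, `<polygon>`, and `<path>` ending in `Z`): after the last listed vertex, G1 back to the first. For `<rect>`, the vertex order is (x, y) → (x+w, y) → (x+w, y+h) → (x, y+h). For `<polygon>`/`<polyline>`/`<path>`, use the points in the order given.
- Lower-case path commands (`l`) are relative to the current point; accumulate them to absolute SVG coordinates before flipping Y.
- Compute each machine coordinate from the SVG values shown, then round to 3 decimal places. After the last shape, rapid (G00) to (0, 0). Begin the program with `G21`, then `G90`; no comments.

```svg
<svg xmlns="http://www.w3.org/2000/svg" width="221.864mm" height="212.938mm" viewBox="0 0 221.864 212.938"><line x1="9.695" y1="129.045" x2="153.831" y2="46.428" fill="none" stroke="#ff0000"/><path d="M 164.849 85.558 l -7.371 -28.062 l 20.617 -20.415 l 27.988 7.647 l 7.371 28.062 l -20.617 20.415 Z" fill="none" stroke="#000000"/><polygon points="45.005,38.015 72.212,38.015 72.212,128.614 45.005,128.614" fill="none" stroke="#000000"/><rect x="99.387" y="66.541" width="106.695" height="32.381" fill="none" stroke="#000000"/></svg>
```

1 u = 1 mm; y_m = 212.938 − y.

[1] `<line>` line segment, #ff0000→cut S769 F1235: (9.695,83.893) → (153.831,166.510)

[2] `<path>` regular polygon, #000000→score S434 F1503: (164.849,127.380) → (157.478,155.442) → (178.095,175.857) → (206.083,168.210) → (213.454,140.148) → (192.837,119.733) → (164.849,127.380) (closed)

[3] `<polygon>` rectangle, #000000→score S434 F1503: (45.005,174.923) → (72.212,174.923) → (72.212,84.324) → (45.005,84.324) → (45.005,174.923) (closed)

[4] `<rect>` rectangle, #000000→score S434 F1503: (99.387,146.397) → (206.082,146.397) → (206.082,114.016) → (99.387,114.016) → (99.387,146.397) (closed)

G21
G90
G00 X9.695 Y83.893
M3 S769
G01 X153.831 Y166.510 F1235
M5
G00 X164.849 Y127.380
M3 S434
G01 X157.478 Y155.442 F1503
G01 X178.095 Y175.857 F1503
G01 X206.083 Y168.210 F1503
G01 X213.454 Y140.148 F1503
G01 X192.837 Y119.733 F1503
G01 X164.849 Y127.380 F1503
M5
G00 X45.005 Y174.923
M3 S434
G01 X72.212 Y174.923 F1503
G01 X72.212 Y84.324 F1503
G01 X45.005 Y84.324 F1503
G01 X45.005 Y174.923 F1503
M5
G00 X99.387 Y146.397
M3 S434
G01 X206.082 Y146.397 F1503
G01 X206.082 Y114.016 F1503
G01 X99.387 Y114.016 F1503
G01 X99.387 Y146.397 F1503
M5
G00 X0.000 Y0.000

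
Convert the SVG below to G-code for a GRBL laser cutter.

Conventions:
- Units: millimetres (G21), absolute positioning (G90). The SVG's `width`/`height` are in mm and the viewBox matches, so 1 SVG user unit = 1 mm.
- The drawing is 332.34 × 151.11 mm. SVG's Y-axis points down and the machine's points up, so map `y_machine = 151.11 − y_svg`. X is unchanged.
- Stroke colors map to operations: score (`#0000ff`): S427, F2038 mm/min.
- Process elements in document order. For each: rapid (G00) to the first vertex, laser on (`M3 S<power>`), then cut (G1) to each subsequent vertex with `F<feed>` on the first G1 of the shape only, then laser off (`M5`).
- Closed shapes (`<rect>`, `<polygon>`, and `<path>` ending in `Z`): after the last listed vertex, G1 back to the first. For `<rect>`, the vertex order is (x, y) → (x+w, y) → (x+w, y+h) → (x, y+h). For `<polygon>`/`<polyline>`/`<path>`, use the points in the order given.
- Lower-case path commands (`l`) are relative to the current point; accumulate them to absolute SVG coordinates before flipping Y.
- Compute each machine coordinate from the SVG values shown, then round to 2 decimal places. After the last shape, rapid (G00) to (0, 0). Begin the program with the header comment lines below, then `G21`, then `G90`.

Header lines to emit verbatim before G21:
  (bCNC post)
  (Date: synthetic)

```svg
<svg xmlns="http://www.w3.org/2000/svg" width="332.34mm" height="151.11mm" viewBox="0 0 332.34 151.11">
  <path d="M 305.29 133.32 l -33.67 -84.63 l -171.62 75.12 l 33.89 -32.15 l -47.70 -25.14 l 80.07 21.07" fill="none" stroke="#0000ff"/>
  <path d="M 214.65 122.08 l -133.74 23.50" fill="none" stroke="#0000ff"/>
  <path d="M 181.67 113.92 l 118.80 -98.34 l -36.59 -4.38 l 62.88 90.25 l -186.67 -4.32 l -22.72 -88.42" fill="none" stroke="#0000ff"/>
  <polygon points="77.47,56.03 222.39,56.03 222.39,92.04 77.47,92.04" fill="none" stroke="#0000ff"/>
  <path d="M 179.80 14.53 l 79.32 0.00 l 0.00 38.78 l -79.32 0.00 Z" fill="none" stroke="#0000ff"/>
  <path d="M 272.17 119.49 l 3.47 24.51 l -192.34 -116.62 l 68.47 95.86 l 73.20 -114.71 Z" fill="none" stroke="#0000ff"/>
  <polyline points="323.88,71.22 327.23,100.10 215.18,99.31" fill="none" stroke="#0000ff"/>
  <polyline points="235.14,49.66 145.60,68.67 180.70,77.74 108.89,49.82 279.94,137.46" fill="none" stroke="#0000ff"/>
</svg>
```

1 u = 1 mm; y_m = 151.11 − y.

[1] `<path>` open polyline, #0000ff→score S427 F2038: (305.29,17.79) → (271.62,102.42) → (100.00,27.30) → (133.89,59.45) → (86.19,84.59) → (166.26,63.52)

[2] `<path>` line segment, #0000ff→score S427 F2038: (214.65,29.03) → (80.91,5.53)

[3] `<path>` open polyline, #0000ff→score S427 F2038: (181.67,37.19) → (300.47,135.53) → (263.88,139.91) → (326.76,49.66) → (140.09,53.98) → (117.37,142.40)

[4] `<polygon>` rectangle, #0000ff→score S427 F2038: (77.47,95.08) → (222.39,95.08) → (222.39,59.07) → (77.47,59.07) → (77.47,95.08) (closed)

[5] `<path>` rectangle, #0000ff→score S427 F2038: (179.80,136.58) → (259.12,136.58) → (259.12,97.80) → (179.80,97.80) → (179.80,136.58) (closed)

[6] `<path>` closed polygon, #0000ff→score S427 F2038: (272.17,31.62) → (275.64,7.11) → (83.30,123.73) → (151.77,27.87) → (224.97,142.58) → (272.17,31.62) (closed)

[7] `<polyline>` open polyline, #0000ff→score S427 F2038: (323.88,79.89) → (327.23,51.01) → (215.18,51.80)

[8] `<polyline>` open polyline, #0000ff→score S427 F2038: (235.14,101.45) → (145.60,82.44) → (180.70,73.37) → (108.89,101.29) → (279.94,13.65)

(bCNC post)
(Date: synthetic)
G21
G90
G00 X305.29 Y17.79
M3 S427
G1 X271.62 Y102.42 F2038
G1 X100.00 Y27.30
G1 X133.89 Y59.45
G1 X86.19 Y84.59
G1 X166.26 Y63.52
M5
G00 X214.65 Y29.03
M3 S427
G1 X80.91 Y5.53 F2038
M5
G00 X181.67 Y37.19
M3 S427
G1 X300.47 Y135.53 F2038
G1 X263.88 Y139.91
G1 X326.76 Y49.66
G1 X140.09 Y53.98
G1 X117.37 Y142.40
M5
G00 X77.47 Y95.08
M3 S427
G1 X222.39 Y95.08 F2038
G1 X222.39 Y59.07
G1 X77.47 Y59.07
G1 X77.47 Y95.08
M5
G00 X179.80 Y136.58
M3 S427
G1 X259.12 Y136.58 F2038
G1 X259.12 Y97.80
G1 X179.80 Y97.80
G1 X179.80 Y136.58
M5
G00 X272.17 Y31.62
M3 S427
G1 X275.64 Y7.11 F2038
G1 X83.30 Y123.73
G1 X151.77 Y27.87
G1 X224.97 Y142.58
G1 X272.17 Y31.62
M5
G00 X323.88 Y79.89
M3 S427
G1 X327.23 Y51.01 F2038
G1 X215.18 Y51.80
M5
G00 X235.14 Y101.45
M3 S427
G1 X145.60 Y82.44 F2038
G1 X180.70 Y73.37
G1 X108.89 Y101.29
G1 X279.94 Y13.65
M5
G00 X0.00 Y0.00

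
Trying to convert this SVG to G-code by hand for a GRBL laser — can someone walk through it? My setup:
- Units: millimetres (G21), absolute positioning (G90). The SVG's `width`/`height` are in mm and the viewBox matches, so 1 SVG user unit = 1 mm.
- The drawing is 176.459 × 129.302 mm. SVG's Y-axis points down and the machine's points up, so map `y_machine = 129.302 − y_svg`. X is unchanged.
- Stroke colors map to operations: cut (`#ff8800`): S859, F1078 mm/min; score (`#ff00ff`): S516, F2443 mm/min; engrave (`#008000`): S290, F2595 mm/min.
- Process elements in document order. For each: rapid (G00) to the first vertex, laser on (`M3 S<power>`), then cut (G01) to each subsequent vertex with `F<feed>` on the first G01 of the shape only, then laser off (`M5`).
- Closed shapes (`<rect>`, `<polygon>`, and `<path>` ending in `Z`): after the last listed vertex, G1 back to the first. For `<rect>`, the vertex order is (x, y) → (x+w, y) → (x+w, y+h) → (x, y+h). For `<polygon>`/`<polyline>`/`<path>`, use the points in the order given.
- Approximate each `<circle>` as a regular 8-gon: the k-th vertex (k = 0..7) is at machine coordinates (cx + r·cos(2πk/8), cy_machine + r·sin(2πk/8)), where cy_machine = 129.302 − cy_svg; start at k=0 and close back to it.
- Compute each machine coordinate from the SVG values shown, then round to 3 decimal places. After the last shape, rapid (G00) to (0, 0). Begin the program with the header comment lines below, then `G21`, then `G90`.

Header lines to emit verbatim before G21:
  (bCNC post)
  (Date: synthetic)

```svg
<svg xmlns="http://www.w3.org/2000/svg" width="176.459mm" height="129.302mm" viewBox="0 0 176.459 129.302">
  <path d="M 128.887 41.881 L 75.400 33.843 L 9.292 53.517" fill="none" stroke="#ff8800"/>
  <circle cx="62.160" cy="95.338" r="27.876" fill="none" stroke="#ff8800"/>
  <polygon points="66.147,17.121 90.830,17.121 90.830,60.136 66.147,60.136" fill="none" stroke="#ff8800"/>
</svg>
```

(bCNC post)
(Date: synthetic)
G21
G90
G00 X128.887 Y87.421
M3 S859
G01 X75.400 Y95.459 F1078
G01 X9.292 Y75.785
M5
G00 X90.036 Y33.964
M3 S859
G01 X81.871 Y53.675 F1078
G01 X62.160 Y61.840
G01 X42.449 Y53.675
G01 X34.284 Y33.964
G01 X42.449 Y14.253
G01 X62.160 Y6.088
G01 X81.871 Y14.253
G01 X90.036 Y33.964
M5
G00 X66.147 Y112.181
M3 S859
G01 X90.830 Y112.181 F1078
G01 X90.830 Y69.166
G01 X66.147 Y69.166
G01 X66.147 Y112.181
M5
G00 X0.000 Y0.000

Since the viewBox matches the mm dimensions, user units are millimetres directly. The only transform is the Y-flip y_m = 129.302 − y_svg.

Shape 1 is a open polyline drawn with `<path>`. Its stroke #ff8800 means cut at S859, F1078. After flipping Y the toolpath is (128.887,87.421) → (75.400,95.459) → (9.292,75.785).

Shape 2 is a circle drawn with `<circle>`. Its stroke #ff8800 means cut at S859, F1078. After flipping Y the toolpath is (90.036,33.964) → (81.871,53.675) → (62.160,61.840) → (42.449,53.675) → (34.284,33.964) → (42.449,14.253) → (62.160,6.088) → (81.871,14.253) → (90.036,33.964), returning to the start.

Shape 3 is a rectangle drawn with `<polygon>`. Its stroke #ff8800 means cut at S859, F1078. After flipping Y the toolpath is (66.147,112.181) → (90.830,112.181) → (90.830,69.166) → (66.147,69.166) → (66.147,112.181), returning to the start.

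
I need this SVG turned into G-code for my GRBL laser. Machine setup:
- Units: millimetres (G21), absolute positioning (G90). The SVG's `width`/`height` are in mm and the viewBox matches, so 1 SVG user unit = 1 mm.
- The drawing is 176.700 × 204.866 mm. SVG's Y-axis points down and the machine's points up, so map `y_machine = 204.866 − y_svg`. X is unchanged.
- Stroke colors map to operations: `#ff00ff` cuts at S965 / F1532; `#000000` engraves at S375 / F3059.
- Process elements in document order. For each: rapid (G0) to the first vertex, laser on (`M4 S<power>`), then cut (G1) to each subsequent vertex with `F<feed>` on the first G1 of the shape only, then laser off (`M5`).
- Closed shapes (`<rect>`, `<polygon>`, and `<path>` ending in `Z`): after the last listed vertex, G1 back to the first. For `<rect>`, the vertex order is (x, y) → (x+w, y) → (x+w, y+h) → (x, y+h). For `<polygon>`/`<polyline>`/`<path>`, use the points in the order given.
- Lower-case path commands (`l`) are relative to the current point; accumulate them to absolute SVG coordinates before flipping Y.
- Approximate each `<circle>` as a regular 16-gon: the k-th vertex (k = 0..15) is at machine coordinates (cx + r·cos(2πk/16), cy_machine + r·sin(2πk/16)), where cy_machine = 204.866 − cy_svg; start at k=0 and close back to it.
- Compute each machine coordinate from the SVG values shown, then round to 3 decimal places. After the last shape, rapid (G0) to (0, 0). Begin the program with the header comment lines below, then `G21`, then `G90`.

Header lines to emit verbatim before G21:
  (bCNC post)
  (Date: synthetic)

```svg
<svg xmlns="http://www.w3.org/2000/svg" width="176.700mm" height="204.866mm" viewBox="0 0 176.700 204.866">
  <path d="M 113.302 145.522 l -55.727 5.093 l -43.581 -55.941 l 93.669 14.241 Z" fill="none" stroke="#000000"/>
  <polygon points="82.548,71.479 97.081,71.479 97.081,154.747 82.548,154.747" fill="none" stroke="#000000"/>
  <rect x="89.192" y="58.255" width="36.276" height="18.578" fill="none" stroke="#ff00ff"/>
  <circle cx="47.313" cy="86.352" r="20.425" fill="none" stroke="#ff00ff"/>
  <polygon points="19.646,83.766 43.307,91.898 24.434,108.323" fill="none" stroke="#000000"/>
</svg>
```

(bCNC post)
(Date: synthetic)
G21
G90
G0 X113.302 Y59.344
M4 S375
G1 X57.575 Y54.251 F3059
G1 X13.994 Y110.192
G1 X107.663 Y95.951
G1 X113.302 Y59.344
M5
G0 X82.548 Y133.387
M4 S375
G1 X97.081 Y133.387 F3059
G1 X97.081 Y50.119
G1 X82.548 Y50.119
G1 X82.548 Y133.387
M5
G0 X89.192 Y146.611
M4 S965
G1 X125.468 Y146.611 F1532
G1 X125.468 Y128.033
G1 X89.192 Y128.033
G1 X89.192 Y146.611
M5
G0 X67.738 Y118.514
M4 S965
G1 X66.183 Y126.330 F1532
G1 X61.756 Y132.957
G1 X55.129 Y137.384
G1 X47.313 Y138.939
G1 X39.497 Y137.384
G1 X32.870 Y132.957
G1 X28.443 Y126.330
G1 X26.888 Y118.514
G1 X28.443 Y110.698
G1 X32.870 Y104.071
G1 X39.497 Y99.644
G1 X47.313 Y98.089
G1 X55.129 Y99.644
G1 X61.756 Y104.071
G1 X66.183 Y110.698
G1 X67.738 Y118.514
M5
G0 X19.646 Y121.100
M4 S375
G1 X43.307 Y112.968 F3059
G1 X24.434 Y96.543
G1 X19.646 Y121.100
M5
G0 X0.000 Y0.000

viewBox `0 0 176.700 204.866` with mm width/height → 1 unit = 1 mm. Flip: y_m = 204.866 − y_svg.

**Shape 1** — `<path>` closed polygon, stroke `#000000` → engrave (S375, F3059). Machine vertices: (113.302,59.344) → (57.575,54.251) → (13.994,110.192) → (107.663,95.951) → (113.302,59.344). Closed: final G1 returns to the first vertex.

**Shape 2** — `<polygon>` rectangle, stroke `#000000` → engrave (S375, F3059). Machine vertices: (82.548,133.387) → (97.081,133.387) → (97.081,50.119) → (82.548,50.119) → (82.548,133.387). Closed: final G1 returns to the first vertex.

**Shape 3** — `<rect>` rectangle, stroke `#ff00ff` → cut (S965, F1532). Machine vertices: (89.192,146.611) → (125.468,146.611) → (125.468,128.033) → (89.192,128.033) → (89.192,146.611). Closed: final G1 returns to the first vertex.

**Shape 4** — `<circle>` circle, stroke `#ff00ff` → cut (S965, F1532). Machine vertices: (67.738,118.514) → (66.183,126.330) → (61.756,132.957) → (55.129,137.384) → (47.313,138.939) → (39.497,137.384) → (32.870,132.957) → (28.443,126.330) → (26.888,118.514) → (28.443,110.698) → (32.870,104.071) → (39.497,99.644) → (47.313,98.089) → (55.129,99.644) → (61.756,104.071) → (66.183,110.698) → (67.738,118.514). Closed: final G1 returns to the first vertex.

**Shape 5** — `<polygon>` regular polygon, stroke `#000000` → engrave (S375, F3059). Machine vertices: (19.646,121.100) → (43.307,112.968) → (24.434,96.543) → (19.646,121.100). Closed: final G1 returns to the first vertex.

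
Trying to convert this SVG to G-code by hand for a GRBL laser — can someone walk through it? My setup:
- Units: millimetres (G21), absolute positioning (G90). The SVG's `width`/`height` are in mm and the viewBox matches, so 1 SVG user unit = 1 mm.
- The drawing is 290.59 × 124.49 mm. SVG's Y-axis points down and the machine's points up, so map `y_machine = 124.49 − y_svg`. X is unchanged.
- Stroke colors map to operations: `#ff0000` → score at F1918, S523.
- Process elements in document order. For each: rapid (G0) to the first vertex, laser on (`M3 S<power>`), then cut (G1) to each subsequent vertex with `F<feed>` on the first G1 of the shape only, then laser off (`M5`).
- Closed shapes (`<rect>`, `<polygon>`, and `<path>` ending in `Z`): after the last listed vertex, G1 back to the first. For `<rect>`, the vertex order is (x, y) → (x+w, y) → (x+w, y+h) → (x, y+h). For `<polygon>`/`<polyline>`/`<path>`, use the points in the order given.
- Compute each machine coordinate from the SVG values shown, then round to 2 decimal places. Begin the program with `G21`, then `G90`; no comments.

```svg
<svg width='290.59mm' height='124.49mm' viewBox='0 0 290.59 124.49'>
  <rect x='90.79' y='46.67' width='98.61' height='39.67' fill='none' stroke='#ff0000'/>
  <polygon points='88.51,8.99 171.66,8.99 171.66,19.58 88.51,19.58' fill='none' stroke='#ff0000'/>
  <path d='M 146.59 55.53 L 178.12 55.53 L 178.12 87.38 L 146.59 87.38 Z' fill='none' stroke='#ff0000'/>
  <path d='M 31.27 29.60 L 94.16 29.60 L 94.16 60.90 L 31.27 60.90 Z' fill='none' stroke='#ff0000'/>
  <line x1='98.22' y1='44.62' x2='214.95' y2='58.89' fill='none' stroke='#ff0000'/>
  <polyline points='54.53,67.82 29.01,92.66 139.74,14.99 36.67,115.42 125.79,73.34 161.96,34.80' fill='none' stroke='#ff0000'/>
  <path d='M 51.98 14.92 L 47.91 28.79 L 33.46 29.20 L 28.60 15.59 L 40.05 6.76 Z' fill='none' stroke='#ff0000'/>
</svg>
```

viewBox `0 0 290.59 124.49` with mm width/height → 1 unit = 1 mm. Flip: y_m = 124.49 − y_svg.

**Shape 1** — `<rect>` rectangle, stroke `#ff0000` → score (S523, F1918). Machine vertices: (90.79,77.82) → (189.40,77.82) → (189.40,38.15) → (90.79,38.15) → (90.79,77.82). Closed: final G1 returns to the first vertex.

**Shape 2** — `<polygon>` rectangle, stroke `#ff0000` → score (S523, F1918). Machine vertices: (88.51,115.50) → (171.66,115.50) → (171.66,104.91) → (88.51,104.91) → (88.51,115.50). Closed: final G1 returns to the first vertex.

**Shape 3** — `<path>` rectangle, stroke `#ff0000` → score (S523, F1918). Machine vertices: (146.59,68.96) → (178.12,68.96) → (178.12,37.11) → (146.59,37.11) → (146.59,68.96). Closed: final G1 returns to the first vertex.

**Shape 4** — `<path>` rectangle, stroke `#ff0000` → score (S523, F1918). Machine vertices: (31.27,94.89) → (94.16,94.89) → (94.16,63.59) → (31.27,63.59) → (31.27,94.89). Closed: final G1 returns to the first vertex.

**Shape 5** — `<line>` line segment, stroke `#ff0000` → score (S523, F1918). Machine vertices: (98.22,79.87) → (214.95,65.60). Open path.

**Shape 6** — `<polyline>` open polyline, stroke `#ff0000` → score (S523, F1918). Machine vertices: (54.53,56.67) → (29.01,31.83) → (139.74,109.50) → (36.67,9.07) → (125.79,51.15) → (161.96,89.69). Open path.

**Shape 7** — `<path>` regular polygon, stroke `#ff0000` → score (S523, F1918). Machine vertices: (51.98,109.57) → (47.91,95.70) → (33.46,95.29) → (28.60,108.90) → (40.05,117.73) → (51.98,109.57). Closed: final G1 returns to the first vertex.

G21
G90
G0 X90.79 Y77.82
M3 S523
G1 X189.40 Y77.82 F1918
G1 X189.40 Y38.15
G1 X90.79 Y38.15
G1 X90.79 Y77.82
M5
G0 X88.51 Y115.50
M3 S523
G1 X171.66 Y115.50 F1918
G1 X171.66 Y104.91
G1 X88.51 Y104.91
G1 X88.51 Y115.50
M5
G0 X146.59 Y68.96
M3 S523
G1 X178.12 Y68.96 F1918
G1 X178.12 Y37.11
G1 X146.59 Y37.11
G1 X146.59 Y68.96
M5
G0 X31.27 Y94.89
M3 S523
G1 X94.16 Y94.89 F1918
G1 X94.16 Y63.59
G1 X31.27 Y63.59
G1 X31.27 Y94.89
M5
G0 X98.22 Y79.87
M3 S523
G1 X214.95 Y65.60 F1918
M5
G0 X54.53 Y56.67
M3 S523
G1 X29.01 Y31.83 F1918
G1 X139.74 Y109.50
G1 X36.67 Y9.07
G1 X125.79 Y51.15
G1 X161.96 Y89.69
M5
G0 X51.98 Y109.57
M3 S523
G1 X47.91 Y95.70 F1918
G1 X33.46 Y95.29
G1 X28.60 Y108.90
G1 X40.05 Y117.73
G1 X51.98 Y109.57
M5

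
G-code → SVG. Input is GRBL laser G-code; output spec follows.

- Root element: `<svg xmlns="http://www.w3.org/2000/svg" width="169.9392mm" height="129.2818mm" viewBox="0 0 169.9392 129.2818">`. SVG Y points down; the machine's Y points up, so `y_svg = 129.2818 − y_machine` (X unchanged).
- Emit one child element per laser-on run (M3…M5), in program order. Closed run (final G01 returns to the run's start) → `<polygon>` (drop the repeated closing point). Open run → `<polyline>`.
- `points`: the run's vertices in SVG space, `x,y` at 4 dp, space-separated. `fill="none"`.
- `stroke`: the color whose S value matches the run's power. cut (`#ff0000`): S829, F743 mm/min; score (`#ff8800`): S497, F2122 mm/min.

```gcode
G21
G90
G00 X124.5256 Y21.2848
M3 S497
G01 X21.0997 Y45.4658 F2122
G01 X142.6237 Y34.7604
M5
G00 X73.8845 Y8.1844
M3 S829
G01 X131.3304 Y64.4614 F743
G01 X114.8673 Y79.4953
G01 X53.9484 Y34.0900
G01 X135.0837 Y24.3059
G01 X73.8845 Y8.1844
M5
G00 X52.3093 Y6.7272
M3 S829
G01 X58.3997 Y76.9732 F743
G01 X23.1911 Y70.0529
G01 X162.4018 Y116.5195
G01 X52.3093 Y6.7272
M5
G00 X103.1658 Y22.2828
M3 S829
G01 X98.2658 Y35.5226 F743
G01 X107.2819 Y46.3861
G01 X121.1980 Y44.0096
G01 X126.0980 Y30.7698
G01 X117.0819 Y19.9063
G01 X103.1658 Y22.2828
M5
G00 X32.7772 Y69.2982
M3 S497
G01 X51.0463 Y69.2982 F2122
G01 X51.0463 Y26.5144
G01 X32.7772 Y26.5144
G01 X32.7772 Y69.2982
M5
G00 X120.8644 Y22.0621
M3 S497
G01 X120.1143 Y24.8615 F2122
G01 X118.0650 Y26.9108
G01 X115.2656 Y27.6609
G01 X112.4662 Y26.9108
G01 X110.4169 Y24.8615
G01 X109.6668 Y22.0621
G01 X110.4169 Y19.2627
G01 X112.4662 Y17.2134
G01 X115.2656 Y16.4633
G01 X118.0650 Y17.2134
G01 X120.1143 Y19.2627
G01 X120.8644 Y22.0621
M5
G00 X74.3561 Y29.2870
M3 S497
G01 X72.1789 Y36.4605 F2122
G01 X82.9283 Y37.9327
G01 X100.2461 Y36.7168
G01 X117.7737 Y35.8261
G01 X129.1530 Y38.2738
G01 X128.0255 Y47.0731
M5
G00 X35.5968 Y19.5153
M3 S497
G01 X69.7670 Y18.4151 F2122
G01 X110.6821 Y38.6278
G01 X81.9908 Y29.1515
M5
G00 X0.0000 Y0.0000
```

<svg xmlns="http://www.w3.org/2000/svg" width="169.9392mm" height="129.2818mm" viewBox="0 0 169.9392 129.2818">
  <polyline points="124.5256,107.9970 21.0997,83.8160 142.6237,94.5214" fill="none" stroke="#ff8800"/>
  <polygon points="73.8845,121.0974 131.3304,64.8204 114.8673,49.7865 53.9484,95.1918 135.0837,104.9759" fill="none" stroke="#ff0000"/>
  <polygon points="52.3093,122.5546 58.3997,52.3086 23.1911,59.2289 162.4018,12.7623" fill="none" stroke="#ff0000"/>
  <polygon points="103.1658,106.9990 98.2658,93.7592 107.2819,82.8957 121.1980,85.2722 126.0980,98.5120 117.0819,109.3755" fill="none" stroke="#ff0000"/>
  <polygon points="32.7772,59.9836 51.0463,59.9836 51.0463,102.7674 32.7772,102.7674" fill="none" stroke="#ff8800"/>
  <polygon points="120.8644,107.2197 120.1143,104.4203 118.0650,102.3710 115.2656,101.6209 112.4662,102.3710 110.4169,104.4203 109.6668,107.2197 110.4169,110.0191 112.4662,112.0684 115.2656,112.8185 118.0650,112.0684 120.1143,110.0191" fill="none" stroke="#ff8800"/>
  <polyline points="74.3561,99.9948 72.1789,92.8213 82.9283,91.3491 100.2461,92.5650 117.7737,93.4557 129.1530,91.0080 128.0255,82.2087" fill="none" stroke="#ff8800"/>
  <polyline points="35.5968,109.7665 69.7670,110.8667 110.6821,90.6540 81.9908,100.1303" fill="none" stroke="#ff8800"/>
</svg>

Machine Y-up, SVG Y-down with viewBox height 129.2818, so y_svg = 129.2818 − y_machine; X carries over.

Run 1: S497 ⇒ score layer `#ff8800`. The run is open, so emit a `<polyline>` with points (Y-flipped): 124.5256,107.9970 21.0997,83.8160 142.6237,94.5214.

Run 2: S829 ⇒ cut layer `#ff0000`. The run returns to its start, so emit a `<polygon>` with points (Y-flipped): 73.8845,121.0974 131.3304,64.8204 114.8673,49.7865 53.9484,95.1918 135.0837,104.9759.

Run 3: S829 ⇒ cut layer `#ff0000`. The run returns to its start, so emit a `<polygon>` with points (Y-flipped): 52.3093,122.5546 58.3997,52.3086 23.1911,59.2289 162.4018,12.7623.

Run 4: power S829 maps to stroke `#ff0000` (cut). The run returns to its start, so emit a `<polygon>` with points (Y-flipped): 103.1658,106.9990 98.2658,93.7592 107.2819,82.8957 121.1980,85.2722 126.0980,98.5120 117.0819,109.3755.

Run 5: power S497 maps to stroke `#ff8800` (score). The run returns to its start, so emit a `<polygon>` with points (Y-flipped): 32.7772,59.9836 51.0463,59.9836 51.0463,102.7674 32.7772,102.7674.

Run 6: power S497 maps to stroke `#ff8800` (score). The run returns to its start, so emit a `<polygon>` with points (Y-flipped): 120.8644,107.2197 120.1143,104.4203 118.0650,102.3710 115.2656,101.6209 112.4662,102.3710 110.4169,104.4203 109.6668,107.2197 110.4169,110.0191 112.4662,112.0684 115.2656,112.8185 118.0650,112.0684 120.1143,110.0191.

Run 7: power S497 maps to stroke `#ff8800` (score). The run is open, so emit a `<polyline>` with points (Y-flipped): 74.3561,99.9948 72.1789,92.8213 82.9283,91.3491 100.2461,92.5650 117.7737,93.4557 129.1530,91.0080 128.0255,82.2087.

Run 8: S497 ⇒ score layer `#ff8800`. The run is open, so emit a `<polyline>` with points (Y-flipped): 35.5968,109.7665 69.7670,110.8667 110.6821,90.6540 81.9908,100.1303.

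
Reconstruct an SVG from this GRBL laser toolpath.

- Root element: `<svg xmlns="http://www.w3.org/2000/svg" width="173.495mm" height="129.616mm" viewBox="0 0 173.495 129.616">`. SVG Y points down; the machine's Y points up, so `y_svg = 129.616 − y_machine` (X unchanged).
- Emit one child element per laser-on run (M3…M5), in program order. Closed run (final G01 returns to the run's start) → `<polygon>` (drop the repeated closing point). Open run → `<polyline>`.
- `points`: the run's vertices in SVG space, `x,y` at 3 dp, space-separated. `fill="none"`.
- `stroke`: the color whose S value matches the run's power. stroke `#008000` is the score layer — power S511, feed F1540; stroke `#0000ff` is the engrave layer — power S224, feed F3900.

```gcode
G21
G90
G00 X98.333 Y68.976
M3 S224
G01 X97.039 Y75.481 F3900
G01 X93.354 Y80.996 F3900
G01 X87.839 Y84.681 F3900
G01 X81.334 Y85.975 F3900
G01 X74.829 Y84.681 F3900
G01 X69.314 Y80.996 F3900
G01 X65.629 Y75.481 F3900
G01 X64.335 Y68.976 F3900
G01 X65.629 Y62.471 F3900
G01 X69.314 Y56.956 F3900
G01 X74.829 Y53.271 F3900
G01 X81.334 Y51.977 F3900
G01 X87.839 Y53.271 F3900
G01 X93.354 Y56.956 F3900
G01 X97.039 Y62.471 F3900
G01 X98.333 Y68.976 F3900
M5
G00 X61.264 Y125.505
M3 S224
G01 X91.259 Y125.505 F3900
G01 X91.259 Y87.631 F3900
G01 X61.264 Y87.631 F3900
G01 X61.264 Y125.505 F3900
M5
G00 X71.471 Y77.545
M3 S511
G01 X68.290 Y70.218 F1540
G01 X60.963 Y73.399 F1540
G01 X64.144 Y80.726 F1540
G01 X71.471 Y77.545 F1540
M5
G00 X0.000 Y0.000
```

<svg xmlns="http://www.w3.org/2000/svg" width="173.495mm" height="129.616mm" viewBox="0 0 173.495 129.616">
  <polygon points="98.333,60.640 97.039,54.135 93.354,48.620 87.839,44.935 81.334,43.641 74.829,44.935 69.314,48.620 65.629,54.135 64.335,60.640 65.629,67.145 69.314,72.660 74.829,76.345 81.334,77.639 87.839,76.345 93.354,72.660 97.039,67.145" fill="none" stroke="#0000ff"/>
  <polygon points="61.264,4.111 91.259,4.111 91.259,41.985 61.264,41.985" fill="none" stroke="#0000ff"/>
  <polygon points="71.471,52.071 68.290,59.398 60.963,56.217 64.144,48.890" fill="none" stroke="#008000"/>
</svg>

y_svg = 129.616 − y_m.

[1] S224→`#0000ff` (engrave); closed run; points: 98.333,60.640 97.039,54.135 93.354,48.620 87.839,44.935 81.334,43.641 74.829,44.935 69.314,48.620 65.629,54.135 64.335,60.640 65.629,67.145 69.314,72.660 74.829,76.345 81.334,77.639 87.839,76.345 93.354,72.660 97.039,67.145

[2] S224→`#0000ff` (engrave); closed run; points: 61.264,4.111 91.259,4.111 91.259,41.985 61.264,41.985

[3] S511→`#008000` (score); closed run; points: 71.471,52.071 68.290,59.398 60.963,56.217 64.144,48.890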